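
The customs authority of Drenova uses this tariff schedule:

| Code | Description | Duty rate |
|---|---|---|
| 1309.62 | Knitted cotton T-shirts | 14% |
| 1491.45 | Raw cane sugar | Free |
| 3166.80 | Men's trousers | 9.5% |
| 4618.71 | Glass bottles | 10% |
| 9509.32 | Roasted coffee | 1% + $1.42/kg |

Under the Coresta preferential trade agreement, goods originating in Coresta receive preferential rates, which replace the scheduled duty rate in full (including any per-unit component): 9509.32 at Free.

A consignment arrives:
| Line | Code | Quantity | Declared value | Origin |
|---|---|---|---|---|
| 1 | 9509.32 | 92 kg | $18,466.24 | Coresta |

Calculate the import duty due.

$0.00

Line 1 (9509.32, Coresta, 92 kg, $18,466.24):
Base rate for 9509.32 is 1% + $1.42/kg.
Origin Coresta qualifies under the Drenova–Coresta agreement and 9509.32 is covered: preferential rate Free applies instead.
Duty = $18,466.24 × 0% = $0.00.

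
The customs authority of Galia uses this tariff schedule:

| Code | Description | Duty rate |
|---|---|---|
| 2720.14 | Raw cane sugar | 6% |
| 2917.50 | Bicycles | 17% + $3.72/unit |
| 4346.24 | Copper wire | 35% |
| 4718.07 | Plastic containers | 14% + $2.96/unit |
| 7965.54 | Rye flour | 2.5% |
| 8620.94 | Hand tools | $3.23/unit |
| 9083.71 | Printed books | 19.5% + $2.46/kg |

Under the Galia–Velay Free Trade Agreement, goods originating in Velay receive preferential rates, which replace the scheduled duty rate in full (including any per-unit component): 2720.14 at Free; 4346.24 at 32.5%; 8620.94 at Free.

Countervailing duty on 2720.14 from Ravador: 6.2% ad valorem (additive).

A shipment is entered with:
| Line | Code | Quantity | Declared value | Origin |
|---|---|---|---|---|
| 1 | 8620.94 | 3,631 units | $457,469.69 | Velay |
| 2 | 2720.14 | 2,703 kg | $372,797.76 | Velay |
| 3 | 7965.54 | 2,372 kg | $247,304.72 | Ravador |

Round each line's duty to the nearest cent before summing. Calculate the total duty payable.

$6,182.62

Line 1 (8620.94, Velay, 3,631 units, $457,469.69):
Base rate for 8620.94 is $3.23/unit.
Origin Velay qualifies under the Galia–Velay agreement and 8620.94 is covered: preferential rate Free applies instead.
Duty = $457,469.69 × 0% = $0.00.
Line 2 (2720.14, Velay, 2,703 kg, $372,797.76):
Base rate for 2720.14 is 6%.
Origin Velay qualifies under the Galia–Velay agreement and 2720.14 is covered: preferential rate Free applies instead.
The additional-duty order on 2720.14 targets Ravador, not Velay; it does not apply.
Duty = $372,797.76 × 0% = $0.00.
Line 3 (7965.54, Ravador, 2,372 kg, $247,304.72):
Base rate for 7965.54 is 2.5%.
Duty = $247,304.72 × 2.5% = $6,182.62.
Total = $0.00 + $0.00 + $6,182.62 = $6,182.62.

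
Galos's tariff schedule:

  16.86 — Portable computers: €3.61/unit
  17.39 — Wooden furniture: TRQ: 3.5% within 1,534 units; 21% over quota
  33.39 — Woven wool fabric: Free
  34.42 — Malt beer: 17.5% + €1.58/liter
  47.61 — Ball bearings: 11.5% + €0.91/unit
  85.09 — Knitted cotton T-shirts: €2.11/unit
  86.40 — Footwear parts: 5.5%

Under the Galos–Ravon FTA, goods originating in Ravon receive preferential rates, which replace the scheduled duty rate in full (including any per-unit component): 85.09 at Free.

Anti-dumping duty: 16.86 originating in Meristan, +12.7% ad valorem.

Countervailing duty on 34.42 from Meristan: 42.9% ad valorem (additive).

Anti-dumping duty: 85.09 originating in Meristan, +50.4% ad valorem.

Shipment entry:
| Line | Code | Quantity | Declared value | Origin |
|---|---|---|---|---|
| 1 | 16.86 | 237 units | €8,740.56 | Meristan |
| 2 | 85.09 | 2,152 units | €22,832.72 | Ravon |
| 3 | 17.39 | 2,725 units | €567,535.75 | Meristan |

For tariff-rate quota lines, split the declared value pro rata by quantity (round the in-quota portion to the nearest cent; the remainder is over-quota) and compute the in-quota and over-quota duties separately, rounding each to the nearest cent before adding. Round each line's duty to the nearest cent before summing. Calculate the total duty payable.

€65,238.05

Line 1 (16.86, Meristan, 237 units, €8,740.56):
Base rate for 16.86 is €3.61/unit.
Additional duty on 16.86 from Meristan: +12.7% ad valorem. Applied ad valorem rate = 12.7%.
Duty = €8,740.56 × 12.7% + 237 × €3.61 = €1,965.62.
Line 2 (85.09, Ravon, 2,152 units, €22,832.72):
Base rate for 85.09 is €2.11/unit.
Origin Ravon qualifies under the Galos–Ravon agreement and 85.09 is covered: preferential rate Free applies instead.
The additional-duty order on 85.09 targets Meristan, not Ravon; it does not apply.
Duty = €22,832.72 × 0% = €0.00.
Line 3 (17.39, Meristan, 2,725 units, €567,535.75):
Code 17.39 is under a tariff-rate quota (threshold 1,534 units). In-quota: 1,534 units at 3.5%; over-quota: 1,191 units at 21%.
Pro-rata value split: in-quota = €567,535.75 × 1,534/2,725 = €319,486.18; over-quota = €567,535.75 − €319,486.18 = €248,049.57.
In-quota duty = €319,486.18 × 3.5% = €11,182.02. Over-quota duty = €248,049.57 × 21% = €52,090.41.
Line duty = €11,182.02 + €52,090.41 = €63,272.43.
Total = €1,965.62 + €0.00 + €63,272.43 = €65,238.05.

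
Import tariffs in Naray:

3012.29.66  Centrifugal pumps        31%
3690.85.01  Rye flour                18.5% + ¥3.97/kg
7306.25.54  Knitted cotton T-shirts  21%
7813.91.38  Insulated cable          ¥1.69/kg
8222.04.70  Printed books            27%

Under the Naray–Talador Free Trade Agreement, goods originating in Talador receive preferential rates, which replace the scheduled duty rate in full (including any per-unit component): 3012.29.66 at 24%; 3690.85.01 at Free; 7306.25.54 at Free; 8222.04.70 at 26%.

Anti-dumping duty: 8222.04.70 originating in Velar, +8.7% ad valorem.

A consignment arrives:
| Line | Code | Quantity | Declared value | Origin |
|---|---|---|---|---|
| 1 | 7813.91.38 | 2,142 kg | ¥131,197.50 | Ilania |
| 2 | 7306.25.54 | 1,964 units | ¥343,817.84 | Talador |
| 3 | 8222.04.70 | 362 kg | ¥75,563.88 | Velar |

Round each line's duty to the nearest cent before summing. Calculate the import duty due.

Line 1 (7813.91.38, Ilania, 2,142 kg, ¥131,197.50):
Base rate for 7813.91.38 is ¥1.69/kg.
Duty = 2,142 × ¥1.69 = ¥3,619.98.
Line 2 (7306.25.54, Talador, 1,964 units, ¥343,817.84):
Base rate for 7306.25.54 is 21%.
Origin Talador qualifies under the Naray–Talador agreement and 7306.25.54 is covered: preferential rate Free applies instead.
Duty = ¥343,817.84 × 0% = ¥0.00.
Line 3 (8222.04.70, Velar, 362 kg, ¥75,563.88):
Base rate for 8222.04.70 is 27%.
8222.04.70 has an FTA preferential rate, but origin Velar is not Talador; base rate stands.
Additional duty on 8222.04.70 from Velar: +8.7%. Applied ad valorem rate: 27% + 8.7% = 35.7%.
Duty = ¥75,563.88 × 35.7% = ¥26,976.31.
Total = ¥3,619.98 + ¥0.00 + ¥26,976.31 = ¥30,596.29.

¥30,596.29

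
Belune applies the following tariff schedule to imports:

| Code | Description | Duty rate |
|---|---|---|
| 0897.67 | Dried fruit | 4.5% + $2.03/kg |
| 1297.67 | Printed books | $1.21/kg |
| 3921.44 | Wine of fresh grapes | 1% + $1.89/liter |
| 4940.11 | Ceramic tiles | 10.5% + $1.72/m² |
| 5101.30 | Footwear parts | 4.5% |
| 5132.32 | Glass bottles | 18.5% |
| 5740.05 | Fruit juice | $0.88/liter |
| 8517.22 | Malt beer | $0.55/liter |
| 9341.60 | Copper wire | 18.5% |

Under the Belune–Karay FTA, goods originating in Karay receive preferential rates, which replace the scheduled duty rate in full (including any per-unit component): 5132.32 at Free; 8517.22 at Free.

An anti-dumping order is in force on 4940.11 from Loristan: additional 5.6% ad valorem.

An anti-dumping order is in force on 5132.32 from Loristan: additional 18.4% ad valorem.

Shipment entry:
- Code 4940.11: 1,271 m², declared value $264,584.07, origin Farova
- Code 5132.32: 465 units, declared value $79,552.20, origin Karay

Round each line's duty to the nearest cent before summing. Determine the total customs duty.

$29,967.45

Line 1 (4940.11, Farova, 1,271 m², $264,584.07):
Base rate for 4940.11 is 10.5% + $1.72/m².
The additional-duty order on 4940.11 targets Loristan, not Farova; it does not apply.
Duty = $264,584.07 × 10.5% + 1,271 × $1.72 = $29,967.45.
Line 2 (5132.32, Karay, 465 units, $79,552.20):
Base rate for 5132.32 is 18.5%.
Origin Karay qualifies under the Belune–Karay agreement and 5132.32 is covered: preferential rate Free applies instead.
The additional-duty order on 5132.32 targets Loristan, not Karay; it does not apply.
Duty = $79,552.20 × 0% = $0.00.
Total = $29,967.45 + $0.00 = $29,967.45.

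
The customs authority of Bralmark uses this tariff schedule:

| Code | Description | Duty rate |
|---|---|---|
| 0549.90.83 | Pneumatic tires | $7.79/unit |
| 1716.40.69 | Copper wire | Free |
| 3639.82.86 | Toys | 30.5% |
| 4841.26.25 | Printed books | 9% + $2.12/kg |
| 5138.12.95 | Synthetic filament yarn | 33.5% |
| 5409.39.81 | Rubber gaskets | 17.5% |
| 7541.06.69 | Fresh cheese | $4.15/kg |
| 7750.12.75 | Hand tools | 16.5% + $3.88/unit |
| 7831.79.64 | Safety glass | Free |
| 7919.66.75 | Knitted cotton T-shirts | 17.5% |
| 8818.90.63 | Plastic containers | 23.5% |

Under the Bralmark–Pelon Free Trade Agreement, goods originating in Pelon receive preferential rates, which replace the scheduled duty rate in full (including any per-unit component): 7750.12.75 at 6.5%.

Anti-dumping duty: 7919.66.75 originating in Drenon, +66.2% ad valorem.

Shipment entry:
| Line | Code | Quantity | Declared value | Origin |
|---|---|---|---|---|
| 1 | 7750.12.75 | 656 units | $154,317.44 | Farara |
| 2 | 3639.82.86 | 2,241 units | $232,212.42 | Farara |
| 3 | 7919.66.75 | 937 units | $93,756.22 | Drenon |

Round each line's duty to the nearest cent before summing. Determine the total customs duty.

Line 1 (7750.12.75, Farara, 656 units, $154,317.44):
Base rate for 7750.12.75 is 16.5% + $3.88/unit.
7750.12.75 has an FTA preferential rate, but origin Farara is not Pelon; base rate stands.
Duty = $154,317.44 × 16.5% + 656 × $3.88 = $28,007.66.
Line 2 (3639.82.86, Farara, 2,241 units, $232,212.42):
Base rate for 3639.82.86 is 30.5%.
Duty = $232,212.42 × 30.5% = $70,824.79.
Line 3 (7919.66.75, Drenon, 937 units, $93,756.22):
Base rate for 7919.66.75 is 17.5%.
Additional duty on 7919.66.75 from Drenon: +66.2%. Applied ad valorem rate: 17.5% + 66.2% = 83.7%.
Duty = $93,756.22 × 83.7% = $78,473.96.
Total = $28,007.66 + $70,824.79 + $78,473.96 = $177,306.41.

$177,306.41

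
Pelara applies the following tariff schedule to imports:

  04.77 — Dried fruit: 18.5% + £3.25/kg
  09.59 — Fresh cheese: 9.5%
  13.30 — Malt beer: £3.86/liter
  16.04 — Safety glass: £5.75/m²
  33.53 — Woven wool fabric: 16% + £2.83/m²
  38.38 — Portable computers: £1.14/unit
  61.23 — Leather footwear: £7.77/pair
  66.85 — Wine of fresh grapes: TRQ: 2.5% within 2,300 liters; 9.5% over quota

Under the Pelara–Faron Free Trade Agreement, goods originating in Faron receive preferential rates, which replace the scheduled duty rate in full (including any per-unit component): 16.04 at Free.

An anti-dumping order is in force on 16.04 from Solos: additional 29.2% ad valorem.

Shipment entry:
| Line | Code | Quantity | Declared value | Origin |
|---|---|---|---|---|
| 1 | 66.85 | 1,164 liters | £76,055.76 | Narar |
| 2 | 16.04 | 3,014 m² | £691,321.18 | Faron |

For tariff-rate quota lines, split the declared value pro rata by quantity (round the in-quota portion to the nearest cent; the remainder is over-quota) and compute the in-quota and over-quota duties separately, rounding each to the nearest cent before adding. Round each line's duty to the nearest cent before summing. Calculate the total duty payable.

Line 1 (66.85, Narar, 1,164 liters, £76,055.76):
Code 66.85 is under a tariff-rate quota (threshold 2,300 liters). Quantity 1,164 liters is within the quota, so the in-quota rate 2.5% applies to the full value.
Duty = £76,055.76 × 2.5% = £1,901.39.
Line 2 (16.04, Faron, 3,014 m², £691,321.18):
Base rate for 16.04 is £5.75/m².
Origin Faron qualifies under the Pelara–Faron agreement and 16.04 is covered: preferential rate Free applies instead.
The additional-duty order on 16.04 targets Solos, not Faron; it does not apply.
Duty = £691,321.18 × 0% = £0.00.
Total = £1,901.39 + £0.00 = £1,901.39.

£1,901.39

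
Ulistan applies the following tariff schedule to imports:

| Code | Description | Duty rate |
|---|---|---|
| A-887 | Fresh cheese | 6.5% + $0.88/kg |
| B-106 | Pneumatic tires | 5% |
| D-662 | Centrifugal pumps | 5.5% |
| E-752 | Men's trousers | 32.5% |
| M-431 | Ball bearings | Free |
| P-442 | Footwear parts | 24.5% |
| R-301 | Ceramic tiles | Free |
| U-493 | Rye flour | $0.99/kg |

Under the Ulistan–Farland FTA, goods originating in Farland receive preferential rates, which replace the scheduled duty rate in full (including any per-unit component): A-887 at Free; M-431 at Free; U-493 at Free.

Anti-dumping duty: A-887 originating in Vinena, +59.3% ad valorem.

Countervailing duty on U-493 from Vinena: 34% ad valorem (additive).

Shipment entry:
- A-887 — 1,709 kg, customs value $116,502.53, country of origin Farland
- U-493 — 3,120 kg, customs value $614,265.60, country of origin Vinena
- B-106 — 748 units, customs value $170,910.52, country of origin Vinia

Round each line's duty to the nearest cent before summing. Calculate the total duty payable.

$220,484.63

Line 1 (A-887, Farland, 1,709 kg, $116,502.53):
Base rate for A-887 is 6.5% + $0.88/kg.
Origin Farland qualifies under the Ulistan–Farland agreement and A-887 is covered: preferential rate Free applies instead.
The additional-duty order on A-887 targets Vinena, not Farland; it does not apply.
Duty = $116,502.53 × 0% = $0.00.
Line 2 (U-493, Vinena, 3,120 kg, $614,265.60):
Base rate for U-493 is $0.99/kg.
U-493 has an FTA preferential rate, but origin Vinena is not Farland; base rate stands.
Additional duty on U-493 from Vinena: +34% ad valorem. Applied ad valorem rate = 34%.
Duty = $614,265.60 × 34% + 3,120 × $0.99 = $211,939.10.
Line 3 (B-106, Vinia, 748 units, $170,910.52):
Base rate for B-106 is 5%.
Duty = $170,910.52 × 5% = $8,545.53.
Total = $0.00 + $211,939.10 + $8,545.53 = $220,484.63.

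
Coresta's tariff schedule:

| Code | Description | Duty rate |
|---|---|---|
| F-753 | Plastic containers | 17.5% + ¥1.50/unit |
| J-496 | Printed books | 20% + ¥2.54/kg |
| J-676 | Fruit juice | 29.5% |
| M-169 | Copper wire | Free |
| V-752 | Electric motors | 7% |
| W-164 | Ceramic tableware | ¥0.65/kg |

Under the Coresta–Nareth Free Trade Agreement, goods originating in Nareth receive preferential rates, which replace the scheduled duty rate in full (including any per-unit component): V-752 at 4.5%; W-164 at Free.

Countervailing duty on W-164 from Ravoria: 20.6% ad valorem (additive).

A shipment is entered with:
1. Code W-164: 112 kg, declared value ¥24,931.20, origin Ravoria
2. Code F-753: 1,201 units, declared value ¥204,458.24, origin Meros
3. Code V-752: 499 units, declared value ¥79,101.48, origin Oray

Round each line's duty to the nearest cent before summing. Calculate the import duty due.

¥48,327.42

Line 1 (W-164, Ravoria, 112 kg, ¥24,931.20):
Base rate for W-164 is ¥0.65/kg.
W-164 has an FTA preferential rate, but origin Ravoria is not Nareth; base rate stands.
Additional duty on W-164 from Ravoria: +20.6% ad valorem. Applied ad valorem rate = 20.6%.
Duty = ¥24,931.20 × 20.6% + 112 × ¥0.65 = ¥5,208.63.
Line 2 (F-753, Meros, 1,201 units, ¥204,458.24):
Base rate for F-753 is 17.5% + ¥1.50/unit.
Duty = ¥204,458.24 × 17.5% + 1,201 × ¥1.50 = ¥37,581.69.
Line 3 (V-752, Oray, 499 units, ¥79,101.48):
Base rate for V-752 is 7%.
V-752 has an FTA preferential rate, but origin Oray is not Nareth; base rate stands.
Duty = ¥79,101.48 × 7% = ¥5,537.10.
Total = ¥5,208.63 + ¥37,581.69 + ¥5,537.10 = ¥48,327.42.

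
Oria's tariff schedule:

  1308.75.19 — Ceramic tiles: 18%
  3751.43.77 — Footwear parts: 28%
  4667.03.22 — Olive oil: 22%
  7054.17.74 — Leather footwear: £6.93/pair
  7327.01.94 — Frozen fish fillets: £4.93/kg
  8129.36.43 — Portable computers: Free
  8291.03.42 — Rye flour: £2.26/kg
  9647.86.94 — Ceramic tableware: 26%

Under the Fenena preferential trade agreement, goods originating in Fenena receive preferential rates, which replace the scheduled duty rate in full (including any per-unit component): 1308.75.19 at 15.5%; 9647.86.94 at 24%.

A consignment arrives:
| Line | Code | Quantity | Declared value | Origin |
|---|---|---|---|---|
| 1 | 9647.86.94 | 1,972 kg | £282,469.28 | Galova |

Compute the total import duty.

Line 1 (9647.86.94, Galova, 1,972 kg, £282,469.28):
Base rate for 9647.86.94 is 26%.
9647.86.94 has an FTA preferential rate, but origin Galova is not Fenena; base rate stands.
Duty = £282,469.28 × 26% = £73,442.01.

£73,442.01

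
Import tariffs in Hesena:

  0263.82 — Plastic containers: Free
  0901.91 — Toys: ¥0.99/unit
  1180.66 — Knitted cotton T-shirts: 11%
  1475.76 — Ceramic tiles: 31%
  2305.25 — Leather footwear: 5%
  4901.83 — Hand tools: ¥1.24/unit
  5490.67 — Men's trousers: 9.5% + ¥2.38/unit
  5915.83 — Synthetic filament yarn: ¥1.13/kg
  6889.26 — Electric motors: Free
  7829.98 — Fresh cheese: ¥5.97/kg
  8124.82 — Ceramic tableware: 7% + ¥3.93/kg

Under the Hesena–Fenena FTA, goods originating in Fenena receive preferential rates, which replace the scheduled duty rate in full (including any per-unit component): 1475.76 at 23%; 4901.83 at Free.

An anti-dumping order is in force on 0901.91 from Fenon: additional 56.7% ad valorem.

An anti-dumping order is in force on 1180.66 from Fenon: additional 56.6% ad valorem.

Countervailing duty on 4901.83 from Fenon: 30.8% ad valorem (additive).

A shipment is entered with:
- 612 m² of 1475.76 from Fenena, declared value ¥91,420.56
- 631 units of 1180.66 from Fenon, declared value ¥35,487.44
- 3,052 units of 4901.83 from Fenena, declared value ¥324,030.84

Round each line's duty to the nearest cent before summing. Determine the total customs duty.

Line 1 (1475.76, Fenena, 612 m², ¥91,420.56):
Base rate for 1475.76 is 31%.
Origin Fenena qualifies under the Hesena–Fenena agreement and 1475.76 is covered: preferential rate 23% applies instead.
Duty = ¥91,420.56 × 23% = ¥21,026.73.
Line 2 (1180.66, Fenon, 631 units, ¥35,487.44):
Base rate for 1180.66 is 11%.
Additional duty on 1180.66 from Fenon: +56.6%. Applied ad valorem rate: 11% + 56.6% = 67.6%.
Duty = ¥35,487.44 × 67.6% = ¥23,989.51.
Line 3 (4901.83, Fenena, 3,052 units, ¥324,030.84):
Base rate for 4901.83 is ¥1.24/unit.
Origin Fenena qualifies under the Hesena–Fenena agreement and 4901.83 is covered: preferential rate Free applies instead.
The additional-duty order on 4901.83 targets Fenon, not Fenena; it does not apply.
Duty = ¥324,030.84 × 0% = ¥0.00.
Total = ¥21,026.73 + ¥23,989.51 + ¥0.00 = ¥45,016.24.

¥45,016.24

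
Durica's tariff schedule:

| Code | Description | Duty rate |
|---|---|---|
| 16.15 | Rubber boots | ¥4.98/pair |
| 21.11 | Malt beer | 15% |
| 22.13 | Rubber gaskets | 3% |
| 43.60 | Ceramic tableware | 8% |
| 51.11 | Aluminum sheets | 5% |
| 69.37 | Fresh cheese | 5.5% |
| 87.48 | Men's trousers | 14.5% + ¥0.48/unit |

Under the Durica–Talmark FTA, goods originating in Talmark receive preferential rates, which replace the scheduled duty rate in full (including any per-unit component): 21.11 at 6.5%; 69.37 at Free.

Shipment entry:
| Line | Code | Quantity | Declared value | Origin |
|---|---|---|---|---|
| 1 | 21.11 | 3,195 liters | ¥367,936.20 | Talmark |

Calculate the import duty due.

¥23,915.85

Line 1 (21.11, Talmark, 3,195 liters, ¥367,936.20):
Base rate for 21.11 is 15%.
Origin Talmark qualifies under the Durica–Talmark agreement and 21.11 is covered: preferential rate 6.5% applies instead.
Duty = ¥367,936.20 × 6.5% = ¥23,915.85.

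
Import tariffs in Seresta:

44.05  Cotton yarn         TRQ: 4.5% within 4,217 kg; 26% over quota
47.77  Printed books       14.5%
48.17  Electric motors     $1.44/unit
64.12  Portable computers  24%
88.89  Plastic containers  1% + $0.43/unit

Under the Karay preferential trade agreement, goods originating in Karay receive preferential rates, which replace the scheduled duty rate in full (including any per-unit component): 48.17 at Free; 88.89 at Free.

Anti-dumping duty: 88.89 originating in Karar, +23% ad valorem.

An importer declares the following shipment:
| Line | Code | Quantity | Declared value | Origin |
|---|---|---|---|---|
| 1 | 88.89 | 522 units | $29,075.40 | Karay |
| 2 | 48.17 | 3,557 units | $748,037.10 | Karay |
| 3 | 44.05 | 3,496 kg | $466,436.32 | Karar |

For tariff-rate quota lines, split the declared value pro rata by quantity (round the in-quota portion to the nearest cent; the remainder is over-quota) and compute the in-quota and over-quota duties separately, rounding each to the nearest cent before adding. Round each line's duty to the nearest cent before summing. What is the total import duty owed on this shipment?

$20,989.63

Line 1 (88.89, Karay, 522 units, $29,075.40):
Base rate for 88.89 is 1% + $0.43/unit.
Origin Karay qualifies under the Seresta–Karay agreement and 88.89 is covered: preferential rate Free applies instead.
The additional-duty order on 88.89 targets Karar, not Karay; it does not apply.
Duty = $29,075.40 × 0% = $0.00.
Line 2 (48.17, Karay, 3,557 units, $748,037.10):
Base rate for 48.17 is $1.44/unit.
Origin Karay qualifies under the Seresta–Karay agreement and 48.17 is covered: preferential rate Free applies instead.
Duty = $748,037.10 × 0% = $0.00.
Line 3 (44.05, Karar, 3,496 kg, $466,436.32):
Code 44.05 is under a tariff-rate quota (threshold 4,217 kg). Quantity 3,496 kg is within the quota, so the in-quota rate 4.5% applies to the full value.
Duty = $466,436.32 × 4.5% = $20,989.63.
Total = $0.00 + $0.00 + $20,989.63 = $20,989.63.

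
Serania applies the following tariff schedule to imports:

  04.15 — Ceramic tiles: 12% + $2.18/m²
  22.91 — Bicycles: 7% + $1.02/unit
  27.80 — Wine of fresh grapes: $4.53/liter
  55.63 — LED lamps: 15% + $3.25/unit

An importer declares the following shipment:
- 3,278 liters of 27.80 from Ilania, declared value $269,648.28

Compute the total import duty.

Line 1 (27.80, Ilania, 3,278 liters, $269,648.28):
Base rate for 27.80 is $4.53/liter.
Duty = 3,278 × $4.53 = $14,849.34.

$14,849.34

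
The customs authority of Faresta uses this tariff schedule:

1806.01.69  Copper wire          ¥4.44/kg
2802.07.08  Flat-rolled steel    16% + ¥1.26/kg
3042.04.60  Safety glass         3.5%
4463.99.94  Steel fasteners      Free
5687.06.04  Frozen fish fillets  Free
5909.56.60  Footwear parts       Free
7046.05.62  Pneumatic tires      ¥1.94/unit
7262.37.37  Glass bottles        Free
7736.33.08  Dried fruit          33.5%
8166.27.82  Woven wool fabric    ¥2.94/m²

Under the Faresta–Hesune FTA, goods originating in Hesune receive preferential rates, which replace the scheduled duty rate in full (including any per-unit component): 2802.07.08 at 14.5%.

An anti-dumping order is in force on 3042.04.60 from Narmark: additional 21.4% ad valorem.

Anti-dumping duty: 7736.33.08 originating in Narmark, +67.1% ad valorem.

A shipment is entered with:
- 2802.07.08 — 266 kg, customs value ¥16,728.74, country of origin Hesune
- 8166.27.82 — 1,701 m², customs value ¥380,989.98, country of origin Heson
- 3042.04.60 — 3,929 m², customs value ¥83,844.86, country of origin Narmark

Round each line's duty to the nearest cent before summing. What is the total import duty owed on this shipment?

Line 1 (2802.07.08, Hesune, 266 kg, ¥16,728.74):
Base rate for 2802.07.08 is 16% + ¥1.26/kg.
Origin Hesune qualifies under the Faresta–Hesune agreement and 2802.07.08 is covered: preferential rate 14.5% applies instead.
Duty = ¥16,728.74 × 14.5% = ¥2,425.67.
Line 2 (8166.27.82, Heson, 1,701 m², ¥380,989.98):
Base rate for 8166.27.82 is ¥2.94/m².
Duty = 1,701 × ¥2.94 = ¥5,000.94.
Line 3 (3042.04.60, Narmark, 3,929 m², ¥83,844.86):
Base rate for 3042.04.60 is 3.5%.
Additional duty on 3042.04.60 from Narmark: +21.4%. Applied ad valorem rate: 3.5% + 21.4% = 24.9%.
Duty = ¥83,844.86 × 24.9% = ¥20,877.37.
Total = ¥2,425.67 + ¥5,000.94 + ¥20,877.37 = ¥28,303.98.

¥28,303.98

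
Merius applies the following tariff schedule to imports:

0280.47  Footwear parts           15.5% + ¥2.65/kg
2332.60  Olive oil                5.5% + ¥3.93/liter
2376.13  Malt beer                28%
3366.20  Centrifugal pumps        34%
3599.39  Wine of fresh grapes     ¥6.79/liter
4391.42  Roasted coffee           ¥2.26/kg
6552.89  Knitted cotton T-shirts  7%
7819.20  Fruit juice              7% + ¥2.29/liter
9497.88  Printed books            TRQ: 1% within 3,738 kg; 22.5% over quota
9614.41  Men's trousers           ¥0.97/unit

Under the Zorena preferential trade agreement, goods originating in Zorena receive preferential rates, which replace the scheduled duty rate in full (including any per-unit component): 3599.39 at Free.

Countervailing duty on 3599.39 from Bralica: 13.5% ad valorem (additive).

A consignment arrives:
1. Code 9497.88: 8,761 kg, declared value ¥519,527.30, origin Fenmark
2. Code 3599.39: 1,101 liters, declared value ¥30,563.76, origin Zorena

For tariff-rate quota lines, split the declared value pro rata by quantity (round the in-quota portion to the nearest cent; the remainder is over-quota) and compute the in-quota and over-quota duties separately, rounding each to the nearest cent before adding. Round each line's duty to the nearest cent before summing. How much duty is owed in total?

Line 1 (9497.88, Fenmark, 8,761 kg, ¥519,527.30):
Code 9497.88 is under a tariff-rate quota (threshold 3,738 kg). In-quota: 3,738 kg at 1%; over-quota: 5,023 kg at 22.5%.
Pro-rata value split: in-quota = ¥519,527.30 × 3,738/8,761 = ¥221,663.40; over-quota = ¥519,527.30 − ¥221,663.40 = ¥297,863.90.
In-quota duty = ¥221,663.40 × 1% = ¥2,216.63. Over-quota duty = ¥297,863.90 × 22.5% = ¥67,019.38.
Line duty = ¥2,216.63 + ¥67,019.38 = ¥69,236.01.
Line 2 (3599.39, Zorena, 1,101 liters, ¥30,563.76):
Base rate for 3599.39 is ¥6.79/liter.
Origin Zorena qualifies under the Merius–Zorena agreement and 3599.39 is covered: preferential rate Free applies instead.
The additional-duty order on 3599.39 targets Bralica, not Zorena; it does not apply.
Duty = ¥30,563.76 × 0% = ¥0.00.
Total = ¥69,236.01 + ¥0.00 = ¥69,236.01.

¥69,236.01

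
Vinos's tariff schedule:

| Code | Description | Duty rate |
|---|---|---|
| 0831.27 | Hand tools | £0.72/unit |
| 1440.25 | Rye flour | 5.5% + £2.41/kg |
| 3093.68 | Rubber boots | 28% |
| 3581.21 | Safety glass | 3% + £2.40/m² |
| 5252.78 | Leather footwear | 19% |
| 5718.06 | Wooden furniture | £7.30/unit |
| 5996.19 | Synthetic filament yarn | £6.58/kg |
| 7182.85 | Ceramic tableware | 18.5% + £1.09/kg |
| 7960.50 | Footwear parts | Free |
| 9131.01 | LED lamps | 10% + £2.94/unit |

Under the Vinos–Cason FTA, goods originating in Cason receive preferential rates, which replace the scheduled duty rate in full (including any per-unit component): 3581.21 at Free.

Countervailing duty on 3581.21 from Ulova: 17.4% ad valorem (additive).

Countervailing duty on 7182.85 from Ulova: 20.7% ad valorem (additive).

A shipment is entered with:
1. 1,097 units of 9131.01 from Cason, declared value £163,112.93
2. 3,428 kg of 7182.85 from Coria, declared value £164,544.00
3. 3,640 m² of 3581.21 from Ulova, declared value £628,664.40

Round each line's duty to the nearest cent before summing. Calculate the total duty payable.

£190,697.17

Line 1 (9131.01, Cason, 1,097 units, £163,112.93):
Base rate for 9131.01 is 10% + £2.94/unit.
Origin Cason is the FTA partner but 9131.01 is not on the preference list; base rate stands.
Duty = £163,112.93 × 10% + 1,097 × £2.94 = £19,536.47.
Line 2 (7182.85, Coria, 3,428 kg, £164,544.00):
Base rate for 7182.85 is 18.5% + £1.09/kg.
The additional-duty order on 7182.85 targets Ulova, not Coria; it does not apply.
Duty = £164,544.00 × 18.5% + 3,428 × £1.09 = £34,177.16.
Line 3 (3581.21, Ulova, 3,640 m², £628,664.40):
Base rate for 3581.21 is 3% + £2.40/m².
3581.21 has an FTA preferential rate, but origin Ulova is not Cason; base rate stands.
Additional duty on 3581.21 from Ulova: +17.4%. Applied ad valorem rate: 3% + 17.4% = 20.4%.
Duty = £628,664.40 × 20.4% + 3,640 × £2.40 = £136,983.54.
Total = £19,536.47 + £34,177.16 + £136,983.54 = £190,697.17.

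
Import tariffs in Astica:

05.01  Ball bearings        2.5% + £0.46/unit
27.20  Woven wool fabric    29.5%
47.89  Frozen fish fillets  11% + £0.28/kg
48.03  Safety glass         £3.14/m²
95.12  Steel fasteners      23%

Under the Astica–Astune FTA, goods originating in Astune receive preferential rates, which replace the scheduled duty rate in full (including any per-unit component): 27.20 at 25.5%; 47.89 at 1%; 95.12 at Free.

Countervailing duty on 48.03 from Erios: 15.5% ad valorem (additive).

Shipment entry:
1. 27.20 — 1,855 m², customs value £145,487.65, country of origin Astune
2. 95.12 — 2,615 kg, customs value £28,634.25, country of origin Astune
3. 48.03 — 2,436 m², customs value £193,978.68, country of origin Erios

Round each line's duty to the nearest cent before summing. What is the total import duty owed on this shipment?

£74,815.09

Line 1 (27.20, Astune, 1,855 m², £145,487.65):
Base rate for 27.20 is 29.5%.
Origin Astune qualifies under the Astica–Astune agreement and 27.20 is covered: preferential rate 25.5% applies instead.
Duty = £145,487.65 × 25.5% = £37,099.35.
Line 2 (95.12, Astune, 2,615 kg, £28,634.25):
Base rate for 95.12 is 23%.
Origin Astune qualifies under the Astica–Astune agreement and 95.12 is covered: preferential rate Free applies instead.
Duty = £28,634.25 × 0% = £0.00.
Line 3 (48.03, Erios, 2,436 m², £193,978.68):
Base rate for 48.03 is £3.14/m².
Additional duty on 48.03 from Erios: +15.5% ad valorem. Applied ad valorem rate = 15.5%.
Duty = £193,978.68 × 15.5% + 2,436 × £3.14 = £37,715.74.
Total = £37,099.35 + £0.00 + £37,715.74 = £74,815.09.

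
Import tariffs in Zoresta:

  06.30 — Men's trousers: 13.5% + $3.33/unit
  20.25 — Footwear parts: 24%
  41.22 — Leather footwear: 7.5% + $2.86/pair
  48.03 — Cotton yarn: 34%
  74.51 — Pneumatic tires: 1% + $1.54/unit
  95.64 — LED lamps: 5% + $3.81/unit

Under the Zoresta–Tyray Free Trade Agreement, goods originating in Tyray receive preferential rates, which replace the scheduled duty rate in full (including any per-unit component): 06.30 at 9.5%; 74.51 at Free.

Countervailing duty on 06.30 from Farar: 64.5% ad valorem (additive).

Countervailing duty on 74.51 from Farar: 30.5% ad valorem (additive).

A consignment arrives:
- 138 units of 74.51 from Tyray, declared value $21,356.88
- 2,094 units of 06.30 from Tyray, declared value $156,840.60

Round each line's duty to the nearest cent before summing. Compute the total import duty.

$14,899.86

Line 1 (74.51, Tyray, 138 units, $21,356.88):
Base rate for 74.51 is 1% + $1.54/unit.
Origin Tyray qualifies under the Zoresta–Tyray agreement and 74.51 is covered: preferential rate Free applies instead.
The additional-duty order on 74.51 targets Farar, not Tyray; it does not apply.
Duty = $21,356.88 × 0% = $0.00.
Line 2 (06.30, Tyray, 2,094 units, $156,840.60):
Base rate for 06.30 is 13.5% + $3.33/unit.
Origin Tyray qualifies under the Zoresta–Tyray agreement and 06.30 is covered: preferential rate 9.5% applies instead.
The additional-duty order on 06.30 targets Farar, not Tyray; it does not apply.
Duty = $156,840.60 × 9.5% = $14,899.86.
Total = $0.00 + $14,899.86 = $14,899.86.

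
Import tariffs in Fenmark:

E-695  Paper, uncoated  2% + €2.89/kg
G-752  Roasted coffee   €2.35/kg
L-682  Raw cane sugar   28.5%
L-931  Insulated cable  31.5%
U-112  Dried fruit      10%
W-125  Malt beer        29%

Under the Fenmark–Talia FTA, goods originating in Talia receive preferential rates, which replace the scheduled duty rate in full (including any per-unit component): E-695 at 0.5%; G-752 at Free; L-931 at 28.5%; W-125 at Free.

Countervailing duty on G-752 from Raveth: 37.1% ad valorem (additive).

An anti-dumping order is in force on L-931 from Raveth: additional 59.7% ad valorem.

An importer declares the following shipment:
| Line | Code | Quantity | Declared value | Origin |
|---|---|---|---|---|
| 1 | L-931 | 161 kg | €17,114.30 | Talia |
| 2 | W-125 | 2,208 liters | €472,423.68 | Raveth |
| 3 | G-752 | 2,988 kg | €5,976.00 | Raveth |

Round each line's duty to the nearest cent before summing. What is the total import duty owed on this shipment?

Line 1 (L-931, Talia, 161 kg, €17,114.30):
Base rate for L-931 is 31.5%.
Origin Talia qualifies under the Fenmark–Talia agreement and L-931 is covered: preferential rate 28.5% applies instead.
The additional-duty order on L-931 targets Raveth, not Talia; it does not apply.
Duty = €17,114.30 × 28.5% = €4,877.58.
Line 2 (W-125, Raveth, 2,208 liters, €472,423.68):
Base rate for W-125 is 29%.
W-125 has an FTA preferential rate, but origin Raveth is not Talia; base rate stands.
Duty = €472,423.68 × 29% = €137,002.87.
Line 3 (G-752, Raveth, 2,988 kg, €5,976.00):
Base rate for G-752 is €2.35/kg.
G-752 has an FTA preferential rate, but origin Raveth is not Talia; base rate stands.
Additional duty on G-752 from Raveth: +37.1% ad valorem. Applied ad valorem rate = 37.1%.
Duty = €5,976.00 × 37.1% + 2,988 × €2.35 = €9,238.90.
Total = €4,877.58 + €137,002.87 + €9,238.90 = €151,119.35.

€151,119.35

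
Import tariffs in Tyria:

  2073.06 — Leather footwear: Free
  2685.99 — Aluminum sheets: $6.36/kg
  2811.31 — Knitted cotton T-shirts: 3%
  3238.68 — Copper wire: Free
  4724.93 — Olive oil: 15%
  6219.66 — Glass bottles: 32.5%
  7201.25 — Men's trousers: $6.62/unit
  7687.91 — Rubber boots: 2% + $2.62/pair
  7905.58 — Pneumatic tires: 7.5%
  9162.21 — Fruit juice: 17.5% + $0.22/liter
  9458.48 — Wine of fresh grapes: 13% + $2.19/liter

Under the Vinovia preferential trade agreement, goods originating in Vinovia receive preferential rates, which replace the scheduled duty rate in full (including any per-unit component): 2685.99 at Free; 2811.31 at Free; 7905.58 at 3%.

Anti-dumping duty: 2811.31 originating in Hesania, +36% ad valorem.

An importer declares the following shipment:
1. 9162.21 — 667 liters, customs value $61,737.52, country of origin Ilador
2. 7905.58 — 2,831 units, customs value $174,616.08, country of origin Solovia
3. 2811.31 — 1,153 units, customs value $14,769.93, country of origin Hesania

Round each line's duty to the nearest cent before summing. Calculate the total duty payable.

Line 1 (9162.21, Ilador, 667 liters, $61,737.52):
Base rate for 9162.21 is 17.5% + $0.22/liter.
Duty = $61,737.52 × 17.5% + 667 × $0.22 = $10,950.81.
Line 2 (7905.58, Solovia, 2,831 units, $174,616.08):
Base rate for 7905.58 is 7.5%.
7905.58 has an FTA preferential rate, but origin Solovia is not Vinovia; base rate stands.
Duty = $174,616.08 × 7.5% = $13,096.21.
Line 3 (2811.31, Hesania, 1,153 units, $14,769.93):
Base rate for 2811.31 is 3%.
2811.31 has an FTA preferential rate, but origin Hesania is not Vinovia; base rate stands.
Additional duty on 2811.31 from Hesania: +36%. Applied ad valorem rate: 3% + 36% = 39%.
Duty = $14,769.93 × 39% = $5,760.27.
Total = $10,950.81 + $13,096.21 + $5,760.27 = $29,807.29.

$29,807.29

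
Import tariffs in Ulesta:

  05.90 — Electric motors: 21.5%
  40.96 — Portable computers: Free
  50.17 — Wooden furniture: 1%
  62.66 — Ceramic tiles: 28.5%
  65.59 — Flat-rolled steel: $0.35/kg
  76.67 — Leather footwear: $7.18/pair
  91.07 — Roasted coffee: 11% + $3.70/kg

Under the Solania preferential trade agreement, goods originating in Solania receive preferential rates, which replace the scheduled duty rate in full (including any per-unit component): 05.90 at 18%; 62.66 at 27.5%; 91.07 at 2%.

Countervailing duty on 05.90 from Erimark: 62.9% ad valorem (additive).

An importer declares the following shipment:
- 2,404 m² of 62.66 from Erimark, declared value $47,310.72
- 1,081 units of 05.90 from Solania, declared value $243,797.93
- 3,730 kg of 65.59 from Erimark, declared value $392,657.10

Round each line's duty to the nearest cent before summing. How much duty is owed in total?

Line 1 (62.66, Erimark, 2,404 m², $47,310.72):
Base rate for 62.66 is 28.5%.
62.66 has an FTA preferential rate, but origin Erimark is not Solania; base rate stands.
Duty = $47,310.72 × 28.5% = $13,483.56.
Line 2 (05.90, Solania, 1,081 units, $243,797.93):
Base rate for 05.90 is 21.5%.
Origin Solania qualifies under the Ulesta–Solania agreement and 05.90 is covered: preferential rate 18% applies instead.
The additional-duty order on 05.90 targets Erimark, not Solania; it does not apply.
Duty = $243,797.93 × 18% = $43,883.63.
Line 3 (65.59, Erimark, 3,730 kg, $392,657.10):
Base rate for 65.59 is $0.35/kg.
Duty = 3,730 × $0.35 = $1,305.50.
Total = $13,483.56 + $43,883.63 + $1,305.50 = $58,672.69.

$58,672.69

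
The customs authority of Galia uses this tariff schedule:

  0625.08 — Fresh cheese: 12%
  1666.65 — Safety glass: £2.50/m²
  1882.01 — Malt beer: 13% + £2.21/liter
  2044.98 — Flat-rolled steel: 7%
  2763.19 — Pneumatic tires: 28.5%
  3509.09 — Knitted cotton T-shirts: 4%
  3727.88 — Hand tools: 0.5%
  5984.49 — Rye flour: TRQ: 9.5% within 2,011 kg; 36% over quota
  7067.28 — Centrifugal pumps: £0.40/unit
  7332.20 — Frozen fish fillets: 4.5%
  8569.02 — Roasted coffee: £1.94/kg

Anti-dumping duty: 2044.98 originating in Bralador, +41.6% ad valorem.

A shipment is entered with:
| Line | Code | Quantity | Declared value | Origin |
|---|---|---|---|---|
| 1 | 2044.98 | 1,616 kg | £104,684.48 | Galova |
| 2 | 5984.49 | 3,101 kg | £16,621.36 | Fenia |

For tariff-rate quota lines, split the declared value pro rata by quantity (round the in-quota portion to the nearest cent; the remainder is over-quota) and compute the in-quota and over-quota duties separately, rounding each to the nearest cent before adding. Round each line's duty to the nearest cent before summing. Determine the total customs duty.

Line 1 (2044.98, Galova, 1,616 kg, £104,684.48):
Base rate for 2044.98 is 7%.
The additional-duty order on 2044.98 targets Bralador, not Galova; it does not apply.
Duty = £104,684.48 × 7% = £7,327.91.
Line 2 (5984.49, Fenia, 3,101 kg, £16,621.36):
Code 5984.49 is under a tariff-rate quota (threshold 2,011 kg). In-quota: 2,011 kg at 9.5%; over-quota: 1,090 kg at 36%.
Pro-rata value split: in-quota = £16,621.36 × 2,011/3,101 = £10,778.96; over-quota = £16,621.36 − £10,778.96 = £5,842.40.
In-quota duty = £10,778.96 × 9.5% = £1,024.00. Over-quota duty = £5,842.40 × 36% = £2,103.26.
Line duty = £1,024.00 + £2,103.26 = £3,127.26.
Total = £7,327.91 + £3,127.26 = £10,455.17.

£10,455.17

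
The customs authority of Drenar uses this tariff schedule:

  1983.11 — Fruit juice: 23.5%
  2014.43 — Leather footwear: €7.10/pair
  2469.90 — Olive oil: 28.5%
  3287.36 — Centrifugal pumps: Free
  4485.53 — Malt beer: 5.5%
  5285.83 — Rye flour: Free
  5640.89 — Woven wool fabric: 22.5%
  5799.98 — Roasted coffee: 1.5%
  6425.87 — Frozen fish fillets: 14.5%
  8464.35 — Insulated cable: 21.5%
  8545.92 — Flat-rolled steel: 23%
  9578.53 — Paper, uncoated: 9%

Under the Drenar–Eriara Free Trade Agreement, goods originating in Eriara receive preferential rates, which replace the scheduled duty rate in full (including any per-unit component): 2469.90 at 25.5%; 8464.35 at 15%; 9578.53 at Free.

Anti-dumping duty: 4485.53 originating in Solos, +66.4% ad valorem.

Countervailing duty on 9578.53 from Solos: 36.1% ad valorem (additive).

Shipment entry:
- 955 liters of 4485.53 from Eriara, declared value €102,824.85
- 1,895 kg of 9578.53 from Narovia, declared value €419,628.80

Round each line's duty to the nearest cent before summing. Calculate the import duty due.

€43,421.96

Line 1 (4485.53, Eriara, 955 liters, €102,824.85):
Base rate for 4485.53 is 5.5%.
Origin Eriara is the FTA partner but 4485.53 is not on the preference list; base rate stands.
The additional-duty order on 4485.53 targets Solos, not Eriara; it does not apply.
Duty = €102,824.85 × 5.5% = €5,655.37.
Line 2 (9578.53, Narovia, 1,895 kg, €419,628.80):
Base rate for 9578.53 is 9%.
9578.53 has an FTA preferential rate, but origin Narovia is not Eriara; base rate stands.
The additional-duty order on 9578.53 targets Solos, not Narovia; it does not apply.
Duty = €419,628.80 × 9% = €37,766.59.
Total = €5,655.37 + €37,766.59 = €43,421.96.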